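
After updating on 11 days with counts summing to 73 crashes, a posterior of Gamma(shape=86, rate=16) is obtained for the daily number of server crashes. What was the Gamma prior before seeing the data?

Gamma(shape=13, rate=5)

A Gamma(α, β) prior (rate parametrization) on a Poisson rate with n observations summing to S gives posterior Gamma(α+S, β+n).
So α = 86 − 73 = 13 and β = 16 − 11 = 5.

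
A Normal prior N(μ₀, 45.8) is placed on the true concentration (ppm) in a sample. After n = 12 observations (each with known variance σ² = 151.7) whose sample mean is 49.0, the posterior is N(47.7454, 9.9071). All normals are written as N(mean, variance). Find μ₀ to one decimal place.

μ₀ = 43.2

With known observation variance, the Normal–Normal posterior has precision τ_n = τ₀ + n/σ² and mean μ_n = (τ₀μ₀ + (n/σ²)x̄)/τ_n.
Here τ₀ = 1/45.8 = 0.021834 and τ_data = 12/151.7 = 0.079103, so τ_n = 0.100937.
Rearranging for μ₀: μ₀ = (μ_n·τ_n − τ_data·x̄)/τ₀ = (47.7454·0.100937 − 0.079103·49.0) / 0.021834 = 0.943230/0.021834 ≈ 43.2.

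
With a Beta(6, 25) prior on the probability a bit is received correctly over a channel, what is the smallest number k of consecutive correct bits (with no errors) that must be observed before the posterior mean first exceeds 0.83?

k = 117

After k correct bits and 0 errors the posterior is Beta(6+k, 25), with mean (6+k)/(6+25+k).
Set (6+k)/(31+k) > 0.83 and solve: k > (0.83·31 − 6)/(1 − 0.83) = 116.059.
The smallest integer exceeding 116.059 is 117, and checking k=117: (123)/(148) = 0.8311 > 0.83.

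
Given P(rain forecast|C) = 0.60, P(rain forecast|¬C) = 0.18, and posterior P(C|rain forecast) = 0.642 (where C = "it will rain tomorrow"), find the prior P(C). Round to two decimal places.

In odds form, posterior odds = prior odds × likelihood ratio, so prior odds = posterior odds ÷ LR.
Posterior odds = 0.642/(1−0.642) = 1.7933. LR = 0.60/0.18 = 3.3333.
Prior odds = 1.7933/3.3333 = 0.5380, so P(C) = 0.5380/(1+0.5380) ≈ 0.35.

P(C) = 0.35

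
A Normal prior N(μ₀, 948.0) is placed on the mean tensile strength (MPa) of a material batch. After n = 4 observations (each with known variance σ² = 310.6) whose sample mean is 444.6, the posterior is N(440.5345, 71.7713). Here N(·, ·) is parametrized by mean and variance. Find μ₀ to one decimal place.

μ₀ = 390.9

The posterior mean is a precision-weighted average: μ_n = (τ₀μ₀ + τ_data·x̄)/(τ₀+τ_data), with τ₀=1/σ₀² and τ_data=n/σ².
Here τ₀ = 1/948.0 = 0.001055 and τ_data = 4/310.6 = 0.012878, so τ_n = 0.013933.
Rearranging for μ₀: μ₀ = (μ_n·τ_n − τ_data·x̄)/τ₀ = (440.5345·0.013933 − 0.012878·444.6) / 0.001055 = 0.412408/0.001055 ≈ 390.9.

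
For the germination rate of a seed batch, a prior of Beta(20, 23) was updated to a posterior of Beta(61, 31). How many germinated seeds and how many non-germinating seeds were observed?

41 germinated seeds and 8 non-germinating seeds

Under Beta–binomial conjugacy the posterior parameters are (a+s, b+f).
Match parameters: s=61−20=41, f=31−23=8.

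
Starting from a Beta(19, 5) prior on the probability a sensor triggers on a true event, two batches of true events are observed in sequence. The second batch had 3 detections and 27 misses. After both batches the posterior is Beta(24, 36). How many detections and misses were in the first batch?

Because Beta–binomial updating is additive in the counts, the combined data contributed (α_post−α_prior, β_post−β_prior) successes and failures.
Total across both batches: 24−19=5 detections, 36−5=31 misses.
Subtract the second batch: 5−3=2 detections and 31−27=4 misses.

2 detections and 4 misses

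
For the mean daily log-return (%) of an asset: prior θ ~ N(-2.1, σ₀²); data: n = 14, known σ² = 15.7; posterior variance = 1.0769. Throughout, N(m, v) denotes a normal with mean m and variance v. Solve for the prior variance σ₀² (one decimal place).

Posterior precision equals prior precision plus data precision: 1/σ_n² = 1/σ₀² + n/σ².
So 1/σ₀² = 1/1.0769 − 14/15.7 = 0.928591 − 0.891720 = 0.036871.
Hence σ₀² = 1/0.036871 ≈ 27.1.

σ₀² = 27.1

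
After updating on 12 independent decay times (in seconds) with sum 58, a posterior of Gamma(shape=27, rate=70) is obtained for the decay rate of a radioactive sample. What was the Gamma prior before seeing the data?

Gamma(shape=15, rate=12)

For an exponential likelihood with a Gamma(α, β) prior on the rate, n observations with total T give posterior Gamma(α+n, β+T).
So α = 27 − 12 = 15 and β = 70 − 58 = 12.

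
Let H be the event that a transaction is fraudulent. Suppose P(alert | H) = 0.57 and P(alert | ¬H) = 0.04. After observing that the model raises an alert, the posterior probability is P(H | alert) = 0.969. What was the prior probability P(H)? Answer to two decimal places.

P(H) = 0.69

In odds form, posterior odds = prior odds × likelihood ratio, so prior odds = posterior odds ÷ LR.
Posterior odds = 0.969/(1−0.969) = 31.2581. LR = 0.57/0.04 = 14.2500.
Prior odds = 31.2581/14.2500 = 2.1936, so P(H) = 2.1936/(1+2.1936) ≈ 0.69.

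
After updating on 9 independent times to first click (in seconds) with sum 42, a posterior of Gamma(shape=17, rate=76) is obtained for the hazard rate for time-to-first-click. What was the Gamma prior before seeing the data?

Gamma(shape=8, rate=34)

For an exponential likelihood with a Gamma(α, β) prior on the rate, n observations with total T give posterior Gamma(α+n, β+T).
So α = 17 − 9 = 8 and β = 76 − 42 = 34.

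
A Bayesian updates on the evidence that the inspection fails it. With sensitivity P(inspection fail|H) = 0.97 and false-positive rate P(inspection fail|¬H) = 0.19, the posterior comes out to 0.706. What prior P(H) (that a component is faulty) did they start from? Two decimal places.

P(H) = 0.32

Bayes' rule in odds form gives O(H|E) = O(H)·[P(E|H)/P(E|¬H)], hence O(H) = O(H|E)/LR.
Posterior odds = 0.706/(1−0.706) = 2.4014. LR = 0.97/0.19 = 5.1053.
Prior odds = 2.4014/5.1053 = 0.4704, so P(H) = 0.4704/(1+0.4704) ≈ 0.32.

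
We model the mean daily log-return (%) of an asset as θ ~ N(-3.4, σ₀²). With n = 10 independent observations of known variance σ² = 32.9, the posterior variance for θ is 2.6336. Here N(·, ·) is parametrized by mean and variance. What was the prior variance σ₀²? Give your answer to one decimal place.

σ₀² = 13.2

For the Normal–Normal model with known σ², precisions add: τ_n = τ₀ + n/σ².
So 1/σ₀² = 1/2.6336 − 10/32.9 = 0.379708 − 0.303951 = 0.075757.
Hence σ₀² = 1/0.075757 ≈ 13.2.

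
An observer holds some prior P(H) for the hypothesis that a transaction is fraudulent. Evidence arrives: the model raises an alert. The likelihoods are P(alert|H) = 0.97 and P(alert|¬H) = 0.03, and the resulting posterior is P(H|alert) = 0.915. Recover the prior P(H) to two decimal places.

Bayes' rule in odds form gives O(H|E) = O(H)·[P(E|H)/P(E|¬H)], hence O(H) = O(H|E)/LR.
Posterior odds = 0.915/(1−0.915) = 10.7647. LR = 0.97/0.03 = 32.3333.
Prior odds = 10.7647/32.3333 = 0.3329, so P(H) = 0.3329/(1+0.3329) ≈ 0.25.

P(H) = 0.25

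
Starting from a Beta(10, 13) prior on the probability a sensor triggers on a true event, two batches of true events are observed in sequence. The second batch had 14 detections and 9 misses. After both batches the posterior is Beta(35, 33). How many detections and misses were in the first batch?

Because Beta–binomial updating is additive in the counts, the combined data contributed (α_post−α_prior, β_post−β_prior) successes and failures.
Total across both batches: 35−10=25 detections, 33−13=20 misses.
Subtract the second batch: 25−14=11 detections and 20−9=11 misses.

11 detections and 11 misses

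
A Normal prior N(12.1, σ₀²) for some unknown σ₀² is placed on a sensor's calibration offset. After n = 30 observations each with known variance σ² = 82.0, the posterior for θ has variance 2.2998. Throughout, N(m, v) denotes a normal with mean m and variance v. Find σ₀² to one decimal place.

Posterior precision equals prior precision plus data precision: 1/σ_n² = 1/σ₀² + n/σ².
So 1/σ₀² = 1/2.2998 − 30/82.0 = 0.434820 − 0.365854 = 0.068966.
Hence σ₀² = 1/0.068966 ≈ 14.5.

σ₀² = 14.5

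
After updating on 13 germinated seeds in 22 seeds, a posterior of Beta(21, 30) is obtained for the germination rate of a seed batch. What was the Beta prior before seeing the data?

A Beta(α, β) prior with s successes and f failures in binomial data gives a Beta(α+s, β+f) posterior.
So α = 21 − 13 = 8 and β = 30 − 9 = 21.

Beta(8, 21)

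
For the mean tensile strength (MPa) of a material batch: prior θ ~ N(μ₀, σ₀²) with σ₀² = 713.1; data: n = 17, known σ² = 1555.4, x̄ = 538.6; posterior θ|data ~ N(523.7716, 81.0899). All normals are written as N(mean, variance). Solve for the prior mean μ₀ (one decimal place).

μ₀ = 408.2

With known observation variance, the Normal–Normal posterior has precision τ_n = τ₀ + n/σ² and mean μ_n = (τ₀μ₀ + (n/σ²)x̄)/τ_n.
Here τ₀ = 1/713.1 = 0.001402 and τ_data = 17/1555.4 = 0.010930, so τ_n = 0.012332.
Rearranging for μ₀: μ₀ = (μ_n·τ_n − τ_data·x̄)/τ₀ = (523.7716·0.012332 − 0.010930·538.6) / 0.001402 = 0.572253/0.001402 ≈ 408.2.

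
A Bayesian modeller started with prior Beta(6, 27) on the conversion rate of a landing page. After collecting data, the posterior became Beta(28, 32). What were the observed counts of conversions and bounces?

Beta is conjugate to the binomial likelihood: posterior = Beta(a+s, b+f).
So s = 28 − 6 = 22 and f = 32 − 27 = 5.

22 conversions and 5 bounces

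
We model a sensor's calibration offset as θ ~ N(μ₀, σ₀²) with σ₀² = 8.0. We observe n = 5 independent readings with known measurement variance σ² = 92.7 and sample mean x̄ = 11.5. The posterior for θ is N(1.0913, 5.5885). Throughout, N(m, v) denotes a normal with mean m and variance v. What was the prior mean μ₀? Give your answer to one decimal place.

μ₀ = -3.4

The posterior mean is a precision-weighted average: μ_n = (τ₀μ₀ + τ_data·x̄)/(τ₀+τ_data), with τ₀=1/σ₀² and τ_data=n/σ².
Here τ₀ = 1/8.0 = 0.125000 and τ_data = 5/92.7 = 0.053937, so τ_n = 0.178937.
Rearranging for μ₀: μ₀ = (μ_n·τ_n − τ_data·x̄)/τ₀ = (1.0913·0.178937 − 0.053937·11.5) / 0.125000 = -0.425002/0.125000 ≈ -3.4.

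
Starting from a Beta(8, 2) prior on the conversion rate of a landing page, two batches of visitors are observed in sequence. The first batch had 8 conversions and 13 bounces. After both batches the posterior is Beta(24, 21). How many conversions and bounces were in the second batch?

8 conversions and 6 bounces

Because Beta–binomial updating is additive in the counts, the combined data contributed (α_post−α_prior, β_post−β_prior) successes and failures.
Total across both batches: 24−8=16 conversions, 21−2=19 bounces.
Subtract the first batch: 16−8=8 conversions and 19−13=6 bounces.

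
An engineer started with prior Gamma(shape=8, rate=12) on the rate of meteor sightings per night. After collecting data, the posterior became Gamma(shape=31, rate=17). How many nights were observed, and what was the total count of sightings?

n = 5 nights with total 23 sightings

Gamma–Poisson conjugacy: posterior shape = α + Σxᵢ, posterior rate = β + n.
Matching: Σxᵢ = 31 − 8 = 23 and n = 17 − 12 = 5.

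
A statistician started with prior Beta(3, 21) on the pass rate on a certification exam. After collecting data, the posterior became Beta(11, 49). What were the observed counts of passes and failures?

Beta is conjugate to the binomial likelihood: posterior = Beta(α+s, β+f).
So s = 11 − 3 = 8 and f = 49 − 21 = 28.

8 passes and 28 failures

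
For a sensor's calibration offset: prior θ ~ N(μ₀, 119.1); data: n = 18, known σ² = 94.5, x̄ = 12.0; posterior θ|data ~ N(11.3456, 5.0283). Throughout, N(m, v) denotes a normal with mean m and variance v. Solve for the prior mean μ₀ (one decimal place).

With known observation variance, the Normal–Normal posterior has precision τ_n = τ₀ + n/σ² and mean μ_n = (τ₀μ₀ + (n/σ²)x̄)/τ_n.
Here τ₀ = 1/119.1 = 0.008396 and τ_data = 18/94.5 = 0.190476, so τ_n = 0.198872.
Rearranging for μ₀: μ₀ = (μ_n·τ_n − τ_data·x̄)/τ₀ = (11.3456·0.198872 − 0.190476·12.0) / 0.008396 = -0.029390/0.008396 ≈ -3.5.

μ₀ = -3.5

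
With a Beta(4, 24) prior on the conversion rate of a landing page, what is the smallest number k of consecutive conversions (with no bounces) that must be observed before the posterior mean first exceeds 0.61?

k = 34

After k conversions and 0 bounces the posterior is Beta(4+k, 24), with mean (4+k)/(4+24+k).
Set (4+k)/(28+k) > 0.61 and solve: k > (0.61·28 − 4)/(1 − 0.61) = 33.538.
The smallest integer exceeding 33.538 is 34.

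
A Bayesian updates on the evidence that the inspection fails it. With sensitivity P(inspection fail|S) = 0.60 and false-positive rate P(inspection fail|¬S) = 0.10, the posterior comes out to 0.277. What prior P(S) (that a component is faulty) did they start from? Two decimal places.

In odds form, posterior odds = prior odds × likelihood ratio, so prior odds = posterior odds ÷ LR.
Posterior odds = 0.277/(1−0.277) = 0.3831. LR = 0.60/0.10 = 6.0000.
Prior odds = 0.3831/6.0000 = 0.0639, so P(S) = 0.0639/(1+0.0639) ≈ 0.06.

P(S) = 0.06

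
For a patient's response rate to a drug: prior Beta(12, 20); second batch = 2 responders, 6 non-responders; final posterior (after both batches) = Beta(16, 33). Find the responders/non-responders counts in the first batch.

Sequential conjugate updates are equivalent to a single update on the pooled data, so total successes = posterior α − prior α and total failures = posterior β − prior β.
Total across both batches: 16−12=4 responders, 33−20=13 non-responders.
Subtract the second batch: 4−2=2 responders and 13−6=7 non-responders.

2 responders and 7 non-responders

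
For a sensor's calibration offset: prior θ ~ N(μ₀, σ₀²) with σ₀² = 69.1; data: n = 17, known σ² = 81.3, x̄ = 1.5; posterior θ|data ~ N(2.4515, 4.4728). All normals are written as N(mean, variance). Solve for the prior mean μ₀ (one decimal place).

The posterior mean is a precision-weighted average: μ_n = (τ₀μ₀ + τ_data·x̄)/(τ₀+τ_data), with τ₀=1/σ₀² and τ_data=n/σ².
Here τ₀ = 1/69.1 = 0.014472 and τ_data = 17/81.3 = 0.209102, so τ_n = 0.223574.
Rearranging for μ₀: μ₀ = (μ_n·τ_n − τ_data·x̄)/τ₀ = (2.4515·0.223574 − 0.209102·1.5) / 0.014472 = 0.234439/0.014472 ≈ 16.2.

μ₀ = 16.2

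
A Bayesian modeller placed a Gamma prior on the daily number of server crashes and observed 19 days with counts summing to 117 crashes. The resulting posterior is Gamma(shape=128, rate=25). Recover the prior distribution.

A Gamma(α, β) prior (rate parametrization) on a Poisson rate with n observations summing to S gives posterior Gamma(α+S, β+n).
So α = 128 − 117 = 11 and β = 25 − 19 = 6.

Gamma(shape=11, rate=6)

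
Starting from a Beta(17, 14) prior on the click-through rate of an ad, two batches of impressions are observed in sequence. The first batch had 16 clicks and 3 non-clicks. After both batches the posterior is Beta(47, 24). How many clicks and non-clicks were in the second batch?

14 clicks and 7 non-clicks

Because Beta–binomial updating is additive in the counts, the combined data contributed (α_post−α_prior, β_post−β_prior) successes and failures.
Total across both batches: 47−17=30 clicks, 24−14=10 non-clicks.
Subtract the first batch: 30−16=14 clicks and 10−3=7 non-clicks.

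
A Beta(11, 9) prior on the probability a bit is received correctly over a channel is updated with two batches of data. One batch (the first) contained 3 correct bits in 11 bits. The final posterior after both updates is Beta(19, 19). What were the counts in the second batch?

Because Beta–binomial updating is additive in the counts, the combined data contributed (α_post−α_prior, β_post−β_prior) successes and failures.
Total across both batches: 19−11=8 correct bits, 19−9=10 errors.
Subtract the first batch: 8−3=5 correct bits and 10−8=2 errors.

5 correct bits and 2 errors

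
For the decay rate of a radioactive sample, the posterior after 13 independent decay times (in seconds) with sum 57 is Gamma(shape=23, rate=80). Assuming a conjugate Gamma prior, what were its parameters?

Gamma(shape=10, rate=23)

Gamma–exponential conjugacy: posterior shape = α + n, posterior rate = β + Σtᵢ.
So α = 23 − 13 = 10 and β = 80 − 57 = 23.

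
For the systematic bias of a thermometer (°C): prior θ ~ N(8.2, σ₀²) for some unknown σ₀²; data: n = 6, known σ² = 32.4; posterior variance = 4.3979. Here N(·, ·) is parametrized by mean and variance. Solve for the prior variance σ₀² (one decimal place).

σ₀² = 23.7

Posterior precision equals prior precision plus data precision: 1/σ_n² = 1/σ₀² + n/σ².
So 1/σ₀² = 1/4.3979 − 6/32.4 = 0.227381 − 0.185185 = 0.042196.
Hence σ₀² = 1/0.042196 ≈ 23.7.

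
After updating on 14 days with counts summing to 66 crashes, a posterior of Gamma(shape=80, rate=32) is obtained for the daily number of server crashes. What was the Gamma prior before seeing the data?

A Gamma(α, β) prior (rate parametrization) on a Poisson rate with n observations summing to S gives posterior Gamma(α+S, β+n).
So α = 80 − 66 = 14 and β = 32 − 14 = 18.

Gamma(shape=14, rate=18)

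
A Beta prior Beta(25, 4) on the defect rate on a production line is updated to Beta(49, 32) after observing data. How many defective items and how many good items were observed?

24 defective items and 28 good items

Beta is conjugate to the binomial likelihood: posterior = Beta(a+s, b+f).
So s = 49 − 25 = 24 and f = 32 − 4 = 28.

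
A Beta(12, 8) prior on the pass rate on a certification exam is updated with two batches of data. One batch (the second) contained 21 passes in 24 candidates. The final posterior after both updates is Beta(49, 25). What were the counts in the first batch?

16 passes and 14 failures

Sequential conjugate updates are equivalent to a single update on the pooled data, so total successes = posterior α − prior α and total failures = posterior β − prior β.
Total across both batches: 49−12=37 passes, 25−8=17 failures.
Subtract the second batch: 37−21=16 passes and 17−3=14 failures.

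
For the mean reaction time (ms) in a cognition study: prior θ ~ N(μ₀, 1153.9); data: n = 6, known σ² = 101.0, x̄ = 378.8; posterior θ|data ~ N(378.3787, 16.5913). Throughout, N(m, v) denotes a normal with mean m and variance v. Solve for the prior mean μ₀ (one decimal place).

The posterior mean is a precision-weighted average: μ_n = (τ₀μ₀ + τ_data·x̄)/(τ₀+τ_data), with τ₀=1/σ₀² and τ_data=n/σ².
Here τ₀ = 1/1153.9 = 0.000867 and τ_data = 6/101.0 = 0.059406, so τ_n = 0.060273.
Rearranging for μ₀: μ₀ = (μ_n·τ_n − τ_data·x̄)/τ₀ = (378.3787·0.060273 − 0.059406·378.8) / 0.000867 = 0.303027/0.000867 ≈ 349.5.

μ₀ = 349.5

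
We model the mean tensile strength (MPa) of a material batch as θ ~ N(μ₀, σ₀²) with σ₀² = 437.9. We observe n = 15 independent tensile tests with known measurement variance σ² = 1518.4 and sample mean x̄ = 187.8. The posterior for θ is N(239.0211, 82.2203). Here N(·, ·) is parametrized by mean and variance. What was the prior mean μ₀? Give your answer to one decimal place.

μ₀ = 460.6

The posterior mean is a precision-weighted average: μ_n = (τ₀μ₀ + τ_data·x̄)/(τ₀+τ_data), with τ₀=1/σ₀² and τ_data=n/σ².
Here τ₀ = 1/437.9 = 0.002284 and τ_data = 15/1518.4 = 0.009879, so τ_n = 0.012163.
Rearranging for μ₀: μ₀ = (μ_n·τ_n − τ_data·x̄)/τ₀ = (239.0211·0.012163 − 0.009879·187.8) / 0.002284 = 1.051937/0.002284 ≈ 460.6.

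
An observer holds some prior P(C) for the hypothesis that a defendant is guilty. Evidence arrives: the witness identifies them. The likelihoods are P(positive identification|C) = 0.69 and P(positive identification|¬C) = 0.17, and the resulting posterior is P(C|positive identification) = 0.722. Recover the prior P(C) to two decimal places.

Bayes' rule in odds form gives O(C|E) = O(C)·[P(E|C)/P(E|¬C)], hence O(C) = O(C|E)/LR.
Posterior odds = 0.722/(1−0.722) = 2.5971. LR = 0.69/0.17 = 4.0588.
Prior odds = 2.5971/4.0588 = 0.6399, so P(C) = 0.6399/(1+0.6399) ≈ 0.39.

P(C) = 0.39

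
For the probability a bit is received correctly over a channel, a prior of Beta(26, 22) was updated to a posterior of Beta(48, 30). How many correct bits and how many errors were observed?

Under Beta–binomial conjugacy the posterior parameters are (α+s, β+f).
Match parameters: s=48−26=22, f=30−22=8.

22 correct bits and 8 errors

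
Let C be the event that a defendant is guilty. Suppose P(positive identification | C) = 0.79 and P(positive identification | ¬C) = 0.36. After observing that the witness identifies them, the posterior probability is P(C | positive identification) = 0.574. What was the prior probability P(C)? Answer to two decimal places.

P(C) = 0.38

Bayes' rule in odds form gives O(C|E) = O(C)·[P(E|C)/P(E|¬C)], hence O(C) = O(C|E)/LR.
Posterior odds = 0.574/(1−0.574) = 1.3474. LR = 0.79/0.36 = 2.1944.
Prior odds = 1.3474/2.1944 = 0.6140, so P(C) = 0.6140/(1+0.6140) ≈ 0.38.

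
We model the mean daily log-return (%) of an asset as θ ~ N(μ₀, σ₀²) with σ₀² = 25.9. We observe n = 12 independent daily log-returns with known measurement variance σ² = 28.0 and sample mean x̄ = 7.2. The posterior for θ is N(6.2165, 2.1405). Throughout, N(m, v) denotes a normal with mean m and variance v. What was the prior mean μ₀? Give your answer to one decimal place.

μ₀ = -4.7

The posterior mean is a precision-weighted average: μ_n = (τ₀μ₀ + τ_data·x̄)/(τ₀+τ_data), with τ₀=1/σ₀² and τ_data=n/σ².
Here τ₀ = 1/25.9 = 0.038610 and τ_data = 12/28.0 = 0.428571, so τ_n = 0.467181.
Rearranging for μ₀: μ₀ = (μ_n·τ_n − τ_data·x̄)/τ₀ = (6.2165·0.467181 − 0.428571·7.2) / 0.038610 = -0.181481/0.038610 ≈ -4.7.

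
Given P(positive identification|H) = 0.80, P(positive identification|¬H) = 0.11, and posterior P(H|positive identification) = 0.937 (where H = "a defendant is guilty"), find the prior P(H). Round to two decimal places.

P(H) = 0.67

Bayes' rule in odds form gives O(H|E) = O(H)·[P(E|H)/P(E|¬H)], hence O(H) = O(H|E)/LR.
Posterior odds = 0.937/(1−0.937) = 14.8730. LR = 0.80/0.11 = 7.2727.
Prior odds = 14.8730/7.2727 = 2.0450, so P(H) = 2.0450/(1+2.0450) ≈ 0.67.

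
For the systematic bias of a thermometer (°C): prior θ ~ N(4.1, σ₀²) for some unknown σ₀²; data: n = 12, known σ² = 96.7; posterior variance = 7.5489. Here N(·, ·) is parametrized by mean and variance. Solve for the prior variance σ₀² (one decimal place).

σ₀² = 119.4

For the Normal–Normal model with known σ², precisions add: τ_n = τ₀ + n/σ².
So 1/σ₀² = 1/7.5489 − 12/96.7 = 0.132470 − 0.124095 = 0.008375.
Hence σ₀² = 1/0.008375 ≈ 119.4.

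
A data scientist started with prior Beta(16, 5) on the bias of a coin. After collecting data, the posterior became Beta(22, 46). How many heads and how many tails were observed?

Beta is conjugate to the binomial likelihood: posterior = Beta(α+s, β+f).
Match parameters: s=22−16=6, f=46−5=41.

6 heads and 41 tails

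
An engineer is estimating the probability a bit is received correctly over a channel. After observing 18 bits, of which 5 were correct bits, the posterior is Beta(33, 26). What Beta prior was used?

Beta is conjugate to the binomial likelihood: posterior = Beta(α+s, β+f).
So α = 33 − 5 = 28 and β = 26 − 13 = 13.

Beta(28, 13)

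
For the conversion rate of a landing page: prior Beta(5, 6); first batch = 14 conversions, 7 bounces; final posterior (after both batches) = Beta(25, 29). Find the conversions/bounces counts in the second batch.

Sequential conjugate updates are equivalent to a single update on the pooled data, so total successes = posterior α − prior α and total failures = posterior β − prior β.
Total across both batches: 25−5=20 conversions, 29−6=23 bounces.
Subtract the first batch: 20−14=6 conversions and 23−7=16 bounces.

6 conversions and 16 bounces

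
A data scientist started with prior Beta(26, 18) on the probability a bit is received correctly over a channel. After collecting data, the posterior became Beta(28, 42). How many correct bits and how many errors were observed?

2 correct bits and 24 errors

Beta is conjugate to the binomial likelihood: posterior = Beta(α+s, β+f).
So s = 28 − 26 = 2 and f = 42 − 18 = 24.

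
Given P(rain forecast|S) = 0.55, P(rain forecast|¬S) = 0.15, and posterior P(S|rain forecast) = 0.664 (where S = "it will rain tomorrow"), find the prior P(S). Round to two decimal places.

In odds form, posterior odds = prior odds × likelihood ratio, so prior odds = posterior odds ÷ LR.
Posterior odds = 0.664/(1−0.664) = 1.9762. LR = 0.55/0.15 = 3.6667.
Prior odds = 1.9762/3.6667 = 0.5390, so P(S) = 0.5390/(1+0.5390) ≈ 0.35.

P(S) = 0.35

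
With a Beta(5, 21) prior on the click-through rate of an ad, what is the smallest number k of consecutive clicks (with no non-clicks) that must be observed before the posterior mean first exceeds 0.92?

After k clicks and 0 non-clicks the posterior is Beta(5+k, 21), with mean (5+k)/(5+21+k).
Set (5+k)/(26+k) > 0.92 and solve: k > (0.92·26 − 5)/(1 − 0.92) = 236.500.
The smallest integer exceeding 236.500 is 237.

k = 237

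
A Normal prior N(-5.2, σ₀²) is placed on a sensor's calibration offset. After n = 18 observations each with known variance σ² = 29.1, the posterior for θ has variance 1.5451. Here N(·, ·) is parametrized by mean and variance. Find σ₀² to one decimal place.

Posterior precision equals prior precision plus data precision: 1/σ_n² = 1/σ₀² + n/σ².
So 1/σ₀² = 1/1.5451 − 18/29.1 = 0.647207 − 0.618557 = 0.028650.
Hence σ₀² = 1/0.028650 ≈ 34.9.

σ₀² = 34.9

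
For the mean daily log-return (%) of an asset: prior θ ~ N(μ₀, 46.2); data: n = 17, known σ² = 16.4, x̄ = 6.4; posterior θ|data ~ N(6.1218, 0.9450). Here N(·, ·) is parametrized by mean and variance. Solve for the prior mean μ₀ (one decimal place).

The posterior mean is a precision-weighted average: μ_n = (τ₀μ₀ + τ_data·x̄)/(τ₀+τ_data), with τ₀=1/σ₀² and τ_data=n/σ².
Here τ₀ = 1/46.2 = 0.021645 and τ_data = 17/16.4 = 1.036585, so τ_n = 1.058230.
Rearranging for μ₀: μ₀ = (μ_n·τ_n − τ_data·x̄)/τ₀ = (6.1218·1.058230 − 1.036585·6.4) / 0.021645 = -0.155872/0.021645 ≈ -7.2.

μ₀ = -7.2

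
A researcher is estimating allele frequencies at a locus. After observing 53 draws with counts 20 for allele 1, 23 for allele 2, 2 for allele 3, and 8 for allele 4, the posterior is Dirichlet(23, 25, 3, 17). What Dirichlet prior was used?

Dirichlet(3, 2, 1, 9)

For a Dirichlet(α) prior with multinomial counts c, the posterior is Dirichlet(α + c) componentwise.
Subtract each count from the matching posterior parameter: 23−20=3, 25−23=2, 3−2=1, 17−8=9.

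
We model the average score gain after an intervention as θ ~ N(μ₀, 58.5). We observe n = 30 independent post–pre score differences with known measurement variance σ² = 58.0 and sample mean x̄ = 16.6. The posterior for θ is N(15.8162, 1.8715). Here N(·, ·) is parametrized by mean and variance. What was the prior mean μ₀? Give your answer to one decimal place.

With known observation variance, the Normal–Normal posterior has precision τ_n = τ₀ + n/σ² and mean μ_n = (τ₀μ₀ + (n/σ²)x̄)/τ_n.
Here τ₀ = 1/58.5 = 0.017094 and τ_data = 30/58.0 = 0.517241, so τ_n = 0.534335.
Rearranging for μ₀: μ₀ = (μ_n·τ_n − τ_data·x̄)/τ₀ = (15.8162·0.534335 − 0.517241·16.6) / 0.017094 = -0.135051/0.017094 ≈ -7.9.

μ₀ = -7.9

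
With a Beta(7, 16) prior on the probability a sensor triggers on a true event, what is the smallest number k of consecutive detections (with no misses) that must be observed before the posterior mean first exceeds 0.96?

k = 378

After k detections and 0 misses the posterior is Beta(7+k, 16), with mean (7+k)/(7+16+k).
Set (7+k)/(23+k) > 0.96 and solve: k > (0.96·23 − 7)/(1 − 0.96) = 377.000.
The smallest integer exceeding 377.000 is 378, and checking k=378: (385)/(401) = 0.9601 > 0.96.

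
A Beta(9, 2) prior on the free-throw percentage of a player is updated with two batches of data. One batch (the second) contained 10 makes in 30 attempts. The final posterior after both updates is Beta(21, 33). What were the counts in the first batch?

2 makes and 11 misses

Because Beta–binomial updating is additive in the counts, the combined data contributed (α_post−α_prior, β_post−β_prior) successes and failures.
Total across both batches: 21−9=12 makes, 33−2=31 misses.
Subtract the second batch: 12−10=2 makes and 31−20=11 misses.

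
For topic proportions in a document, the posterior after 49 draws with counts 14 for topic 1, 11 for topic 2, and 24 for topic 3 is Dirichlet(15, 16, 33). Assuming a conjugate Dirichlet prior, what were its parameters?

For a Dirichlet(α) prior with multinomial counts c, the posterior is Dirichlet(α + c) componentwise.
Subtract each count from the matching posterior parameter: 15−14=1, 16−11=5, 33−24=9.

Dirichlet(1, 5, 9)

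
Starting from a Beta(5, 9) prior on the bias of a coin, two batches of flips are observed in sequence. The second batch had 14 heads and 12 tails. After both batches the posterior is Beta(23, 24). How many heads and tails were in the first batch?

Because Beta–binomial updating is additive in the counts, the combined data contributed (α_post−α_prior, β_post−β_prior) successes and failures.
Total across both batches: 23−5=18 heads, 24−9=15 tails.
Subtract the second batch: 18−14=4 heads and 15−12=3 tails.

4 heads and 3 tails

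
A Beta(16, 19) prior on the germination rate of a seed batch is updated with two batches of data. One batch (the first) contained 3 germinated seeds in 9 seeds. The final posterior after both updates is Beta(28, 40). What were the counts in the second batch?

9 germinated seeds and 15 non-germinating seeds

Sequential conjugate updates are equivalent to a single update on the pooled data, so total successes = posterior α − prior α and total failures = posterior β − prior β.
Total across both batches: 28−16=12 germinated seeds, 40−19=21 non-germinating seeds.
Subtract the first batch: 12−3=9 germinated seeds and 21−6=15 non-germinating seeds.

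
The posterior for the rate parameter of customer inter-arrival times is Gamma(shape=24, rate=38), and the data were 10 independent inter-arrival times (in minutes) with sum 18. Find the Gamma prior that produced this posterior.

Gamma(shape=14, rate=20)

Gamma–exponential conjugacy: posterior shape = α + n, posterior rate = β + Σtᵢ.
So α = 24 − 10 = 14 and β = 38 − 18 = 20.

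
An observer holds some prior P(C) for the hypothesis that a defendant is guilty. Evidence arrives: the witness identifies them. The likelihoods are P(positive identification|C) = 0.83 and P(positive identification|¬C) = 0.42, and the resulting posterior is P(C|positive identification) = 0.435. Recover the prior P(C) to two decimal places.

Bayes' rule in odds form gives O(C|E) = O(C)·[P(E|C)/P(E|¬C)], hence O(C) = O(C|E)/LR.
Posterior odds = 0.435/(1−0.435) = 0.7699. LR = 0.83/0.42 = 1.9762.
Prior odds = 0.7699/1.9762 = 0.3896, so P(C) = 0.3896/(1+0.3896) ≈ 0.28.

P(C) = 0.28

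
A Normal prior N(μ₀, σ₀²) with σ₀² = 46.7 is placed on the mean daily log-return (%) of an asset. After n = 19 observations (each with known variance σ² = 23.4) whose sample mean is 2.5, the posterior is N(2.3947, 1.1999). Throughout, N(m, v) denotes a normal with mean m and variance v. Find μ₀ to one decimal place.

With known observation variance, the Normal–Normal posterior has precision τ_n = τ₀ + n/σ² and mean μ_n = (τ₀μ₀ + (n/σ²)x̄)/τ_n.
Here τ₀ = 1/46.7 = 0.021413 and τ_data = 19/23.4 = 0.811966, so τ_n = 0.833379.
Rearranging for μ₀: μ₀ = (μ_n·τ_n − τ_data·x̄)/τ₀ = (2.3947·0.833379 − 0.811966·2.5) / 0.021413 = -0.034222/0.021413 ≈ -1.6.

μ₀ = -1.6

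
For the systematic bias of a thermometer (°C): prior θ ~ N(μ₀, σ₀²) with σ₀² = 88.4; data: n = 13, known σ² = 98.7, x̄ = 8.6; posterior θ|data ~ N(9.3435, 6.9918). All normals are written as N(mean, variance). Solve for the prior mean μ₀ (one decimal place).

With known observation variance, the Normal–Normal posterior has precision τ_n = τ₀ + n/σ² and mean μ_n = (τ₀μ₀ + (n/σ²)x̄)/τ_n.
Here τ₀ = 1/88.4 = 0.011312 and τ_data = 13/98.7 = 0.131712, so τ_n = 0.143024.
Rearranging for μ₀: μ₀ = (μ_n·τ_n − τ_data·x̄)/τ₀ = (9.3435·0.143024 − 0.131712·8.6) / 0.011312 = 0.203622/0.011312 ≈ 18.0.

μ₀ = 18.0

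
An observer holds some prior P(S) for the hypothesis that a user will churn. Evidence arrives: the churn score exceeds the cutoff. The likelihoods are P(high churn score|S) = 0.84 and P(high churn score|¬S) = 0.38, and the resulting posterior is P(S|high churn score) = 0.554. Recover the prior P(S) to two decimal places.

P(S) = 0.36

Bayes' rule in odds form gives O(S|E) = O(S)·[P(E|S)/P(E|¬S)], hence O(S) = O(S|E)/LR.
Posterior odds = 0.554/(1−0.554) = 1.2422. LR = 0.84/0.38 = 2.2105.
Prior odds = 1.2422/2.2105 = 0.5620, so P(S) = 0.5620/(1+0.5620) ≈ 0.36.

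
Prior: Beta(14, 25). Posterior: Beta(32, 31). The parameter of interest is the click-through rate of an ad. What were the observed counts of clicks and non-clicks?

18 clicks and 6 non-clicks

A Beta(α, β) prior with s successes and f failures in binomial data gives a Beta(α+s, β+f) posterior.
So s = 32 − 14 = 18 and f = 31 − 25 = 6.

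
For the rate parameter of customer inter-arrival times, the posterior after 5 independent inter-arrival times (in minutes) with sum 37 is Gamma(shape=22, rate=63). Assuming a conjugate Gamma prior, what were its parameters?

Gamma–exponential conjugacy: posterior shape = α + n, posterior rate = β + Σtᵢ.
So α = 22 − 5 = 17 and β = 63 − 37 = 26.

Gamma(shape=17, rate=26)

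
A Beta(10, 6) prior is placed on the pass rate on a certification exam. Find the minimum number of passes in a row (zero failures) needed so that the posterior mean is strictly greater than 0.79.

k = 13

After k passes and 0 failures the posterior is Beta(10+k, 6), with mean (10+k)/(10+6+k).
Set (10+k)/(16+k) > 0.79 and solve: k > (0.79·16 − 10)/(1 − 0.79) = 12.571.
The smallest integer exceeding 12.571 is 13, and checking k=13: (23)/(29) = 0.7931 > 0.79.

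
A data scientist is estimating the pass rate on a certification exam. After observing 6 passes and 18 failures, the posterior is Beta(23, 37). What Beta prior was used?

Beta(17, 19)

Under Beta–binomial conjugacy the posterior parameters are (α+s, β+f).
Subtract the data counts: 23−6=17, 37−18=19.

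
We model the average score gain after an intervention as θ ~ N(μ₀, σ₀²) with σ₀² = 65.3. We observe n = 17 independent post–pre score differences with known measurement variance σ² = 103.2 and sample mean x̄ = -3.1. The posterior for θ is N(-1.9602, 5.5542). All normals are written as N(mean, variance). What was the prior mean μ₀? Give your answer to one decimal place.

μ₀ = 10.3

With known observation variance, the Normal–Normal posterior has precision τ_n = τ₀ + n/σ² and mean μ_n = (τ₀μ₀ + (n/σ²)x̄)/τ_n.
Here τ₀ = 1/65.3 = 0.015314 and τ_data = 17/103.2 = 0.164729, so τ_n = 0.180043.
Rearranging for μ₀: μ₀ = (μ_n·τ_n − τ_data·x̄)/τ₀ = (-1.9602·0.180043 − 0.164729·-3.1) / 0.015314 = 0.157740/0.015314 ≈ 10.3.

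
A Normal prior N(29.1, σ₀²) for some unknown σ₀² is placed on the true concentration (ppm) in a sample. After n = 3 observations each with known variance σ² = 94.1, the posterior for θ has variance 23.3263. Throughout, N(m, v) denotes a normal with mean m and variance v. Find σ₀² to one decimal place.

For the Normal–Normal model with known σ², precisions add: τ_n = τ₀ + n/σ².
So 1/σ₀² = 1/23.3263 − 3/94.1 = 0.042870 − 0.031881 = 0.010989.
Hence σ₀² = 1/0.010989 ≈ 91.0.

σ₀² = 91.0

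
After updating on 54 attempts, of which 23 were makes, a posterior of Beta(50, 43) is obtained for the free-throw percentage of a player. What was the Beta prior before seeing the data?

Beta(27, 12)

Under Beta–binomial conjugacy the posterior parameters are (a+s, b+f).
So a = 50 − 23 = 27 and b = 43 − 31 = 12.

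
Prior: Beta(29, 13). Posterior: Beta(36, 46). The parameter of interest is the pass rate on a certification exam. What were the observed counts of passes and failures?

7 passes and 33 failures

Beta is conjugate to the binomial likelihood: posterior = Beta(a+s, b+f).
So s = 36 − 29 = 7 and f = 46 − 13 = 33.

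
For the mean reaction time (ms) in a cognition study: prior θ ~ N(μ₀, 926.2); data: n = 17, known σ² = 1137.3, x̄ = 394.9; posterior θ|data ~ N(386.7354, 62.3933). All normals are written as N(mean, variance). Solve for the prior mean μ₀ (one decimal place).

With known observation variance, the Normal–Normal posterior has precision τ_n = τ₀ + n/σ² and mean μ_n = (τ₀μ₀ + (n/σ²)x̄)/τ_n.
Here τ₀ = 1/926.2 = 0.001080 and τ_data = 17/1137.3 = 0.014948, so τ_n = 0.016028.
Rearranging for μ₀: μ₀ = (μ_n·τ_n − τ_data·x̄)/τ₀ = (386.7354·0.016028 − 0.014948·394.9) / 0.001080 = 0.295630/0.001080 ≈ 273.7.

μ₀ = 273.7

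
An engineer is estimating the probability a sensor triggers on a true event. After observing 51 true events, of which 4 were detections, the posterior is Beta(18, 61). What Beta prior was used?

A Beta(a, b) prior with s successes and f failures in binomial data gives a Beta(a+s, b+f) posterior.
Subtract the data counts: 18−4=14, 61−47=14.

Beta(14, 14)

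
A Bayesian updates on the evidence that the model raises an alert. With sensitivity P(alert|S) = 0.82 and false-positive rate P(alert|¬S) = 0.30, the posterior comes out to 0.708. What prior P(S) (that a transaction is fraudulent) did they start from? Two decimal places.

In odds form, posterior odds = prior odds × likelihood ratio, so prior odds = posterior odds ÷ LR.
Posterior odds = 0.708/(1−0.708) = 2.4247. LR = 0.82/0.30 = 2.7333.
Prior odds = 2.4247/2.7333 = 0.8871, so P(S) = 0.8871/(1+0.8871) ≈ 0.47.

P(S) = 0.47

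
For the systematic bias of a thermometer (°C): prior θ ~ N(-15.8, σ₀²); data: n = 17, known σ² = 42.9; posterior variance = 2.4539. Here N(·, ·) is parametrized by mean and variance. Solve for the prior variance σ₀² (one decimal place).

For the Normal–Normal model with known σ², precisions add: τ_n = τ₀ + n/σ².
So 1/σ₀² = 1/2.4539 − 17/42.9 = 0.407515 − 0.396270 = 0.011245.
Hence σ₀² = 1/0.011245 ≈ 88.9.

σ₀² = 88.9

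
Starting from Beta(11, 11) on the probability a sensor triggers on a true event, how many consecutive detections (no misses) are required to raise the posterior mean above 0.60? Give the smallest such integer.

After k detections and 0 misses the posterior is Beta(11+k, 11), with mean (11+k)/(11+11+k).
Set (11+k)/(22+k) > 0.60 and solve: k > (0.60·22 − 11)/(1 − 0.60) = 5.500.
The smallest integer exceeding 5.500 is 6.

k = 6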